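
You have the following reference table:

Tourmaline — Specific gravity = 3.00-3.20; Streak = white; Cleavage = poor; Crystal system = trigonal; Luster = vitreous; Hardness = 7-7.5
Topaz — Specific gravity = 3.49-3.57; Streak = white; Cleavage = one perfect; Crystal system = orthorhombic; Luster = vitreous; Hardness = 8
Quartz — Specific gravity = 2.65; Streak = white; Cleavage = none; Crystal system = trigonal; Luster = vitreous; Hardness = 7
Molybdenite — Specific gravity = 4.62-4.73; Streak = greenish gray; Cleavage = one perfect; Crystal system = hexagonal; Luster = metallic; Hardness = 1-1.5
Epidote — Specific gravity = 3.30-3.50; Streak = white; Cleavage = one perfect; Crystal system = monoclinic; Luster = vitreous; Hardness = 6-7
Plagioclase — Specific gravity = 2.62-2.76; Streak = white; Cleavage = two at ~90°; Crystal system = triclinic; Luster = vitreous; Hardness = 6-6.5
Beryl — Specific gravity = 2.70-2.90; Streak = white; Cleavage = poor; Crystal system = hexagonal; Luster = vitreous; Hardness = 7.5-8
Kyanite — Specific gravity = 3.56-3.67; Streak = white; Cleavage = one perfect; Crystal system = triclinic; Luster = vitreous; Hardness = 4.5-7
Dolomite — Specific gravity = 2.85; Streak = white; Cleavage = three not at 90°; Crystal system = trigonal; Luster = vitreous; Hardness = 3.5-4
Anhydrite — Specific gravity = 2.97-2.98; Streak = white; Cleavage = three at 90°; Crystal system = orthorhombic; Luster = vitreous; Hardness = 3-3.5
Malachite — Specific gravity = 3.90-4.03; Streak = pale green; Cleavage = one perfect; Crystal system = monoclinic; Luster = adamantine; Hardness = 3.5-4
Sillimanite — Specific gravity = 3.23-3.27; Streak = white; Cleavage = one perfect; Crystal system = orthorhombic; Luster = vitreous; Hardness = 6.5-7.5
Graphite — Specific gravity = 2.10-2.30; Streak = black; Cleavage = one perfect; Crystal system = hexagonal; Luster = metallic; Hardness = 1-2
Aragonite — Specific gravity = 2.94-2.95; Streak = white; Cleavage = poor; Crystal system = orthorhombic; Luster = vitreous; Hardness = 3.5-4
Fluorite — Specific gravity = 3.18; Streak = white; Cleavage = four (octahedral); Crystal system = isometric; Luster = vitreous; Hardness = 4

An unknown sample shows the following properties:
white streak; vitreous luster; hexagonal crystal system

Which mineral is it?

White streak rules out Molybdenite, Malachite, Graphite.
Vitreous luster: all remaining candidates fit.
Hexagonal crystal system: only Beryl remains.
Beryl is the sole remaining match.

Beryl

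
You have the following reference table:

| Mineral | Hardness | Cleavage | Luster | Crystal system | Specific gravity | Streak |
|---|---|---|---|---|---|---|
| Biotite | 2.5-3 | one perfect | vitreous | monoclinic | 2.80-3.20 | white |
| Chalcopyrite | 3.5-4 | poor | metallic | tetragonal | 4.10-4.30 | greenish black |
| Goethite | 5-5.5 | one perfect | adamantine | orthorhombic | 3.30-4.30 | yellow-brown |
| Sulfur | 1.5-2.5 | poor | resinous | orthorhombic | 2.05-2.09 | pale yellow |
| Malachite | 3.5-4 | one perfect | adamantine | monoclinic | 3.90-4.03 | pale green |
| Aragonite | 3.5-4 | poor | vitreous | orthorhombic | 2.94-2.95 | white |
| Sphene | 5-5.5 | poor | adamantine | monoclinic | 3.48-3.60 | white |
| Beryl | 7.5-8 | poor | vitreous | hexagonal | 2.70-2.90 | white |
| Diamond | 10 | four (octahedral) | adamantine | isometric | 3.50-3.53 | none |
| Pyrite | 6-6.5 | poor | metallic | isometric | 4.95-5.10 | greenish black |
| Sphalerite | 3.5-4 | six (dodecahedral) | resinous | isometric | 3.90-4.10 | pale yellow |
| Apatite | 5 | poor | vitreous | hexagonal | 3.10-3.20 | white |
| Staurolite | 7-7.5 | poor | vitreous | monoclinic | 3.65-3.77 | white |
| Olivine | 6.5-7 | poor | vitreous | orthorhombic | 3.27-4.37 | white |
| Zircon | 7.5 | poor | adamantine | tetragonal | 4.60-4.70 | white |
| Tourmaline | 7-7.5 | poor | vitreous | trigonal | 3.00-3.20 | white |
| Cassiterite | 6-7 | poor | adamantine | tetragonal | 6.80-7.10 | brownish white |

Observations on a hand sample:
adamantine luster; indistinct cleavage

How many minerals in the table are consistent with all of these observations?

Adamantine luster: Goethite, Malachite, Sphene, Diamond, Zircon, Cassiterite remain.
Indistinct cleavage is inconsistent with Goethite, Malachite, Diamond.
Remaining candidates: Cassiterite, Sphene, Zircon.
That is 3 minerals.

3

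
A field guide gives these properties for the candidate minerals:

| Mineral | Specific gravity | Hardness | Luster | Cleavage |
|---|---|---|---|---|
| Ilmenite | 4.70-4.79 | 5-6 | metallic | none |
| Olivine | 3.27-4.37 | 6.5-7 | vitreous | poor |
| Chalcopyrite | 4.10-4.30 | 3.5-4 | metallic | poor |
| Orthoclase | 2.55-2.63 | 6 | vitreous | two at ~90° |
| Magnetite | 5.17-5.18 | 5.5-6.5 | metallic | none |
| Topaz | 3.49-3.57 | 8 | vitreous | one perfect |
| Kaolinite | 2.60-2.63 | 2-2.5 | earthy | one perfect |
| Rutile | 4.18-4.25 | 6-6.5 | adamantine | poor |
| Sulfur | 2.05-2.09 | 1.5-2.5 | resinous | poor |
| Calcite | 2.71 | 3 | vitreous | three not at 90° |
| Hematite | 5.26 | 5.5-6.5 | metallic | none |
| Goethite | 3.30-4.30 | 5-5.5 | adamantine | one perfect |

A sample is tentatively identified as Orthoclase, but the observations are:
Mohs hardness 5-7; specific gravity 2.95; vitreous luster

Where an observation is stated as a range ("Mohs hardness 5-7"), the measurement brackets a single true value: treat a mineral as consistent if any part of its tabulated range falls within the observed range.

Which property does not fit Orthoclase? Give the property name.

specific gravity

Mohs hardness 5-7: Orthoclase has hardness 6 — agrees.
Specific gravity 2.95: Orthoclase has SG 2.55-2.63 — does not match.
Vitreous luster: Orthoclase has vitreous luster — agrees.
Only the specific gravity is inconsistent.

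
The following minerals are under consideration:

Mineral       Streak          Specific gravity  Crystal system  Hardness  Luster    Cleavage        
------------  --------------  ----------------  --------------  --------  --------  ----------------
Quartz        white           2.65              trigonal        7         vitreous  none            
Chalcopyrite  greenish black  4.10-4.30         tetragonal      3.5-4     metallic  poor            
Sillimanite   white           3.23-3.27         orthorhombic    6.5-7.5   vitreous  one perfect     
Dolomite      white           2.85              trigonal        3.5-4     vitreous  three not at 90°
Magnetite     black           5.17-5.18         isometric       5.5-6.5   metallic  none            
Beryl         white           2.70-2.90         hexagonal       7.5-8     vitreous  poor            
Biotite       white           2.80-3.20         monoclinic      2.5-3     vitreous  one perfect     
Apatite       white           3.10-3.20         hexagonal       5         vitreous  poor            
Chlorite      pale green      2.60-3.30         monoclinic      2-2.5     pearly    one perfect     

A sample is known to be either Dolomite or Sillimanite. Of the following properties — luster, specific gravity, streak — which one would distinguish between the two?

Luster: both vitreous — no difference.
Specific gravity: Dolomite 2.85, Sillimanite 3.23-3.27 — distinct.
Streak: both white — no difference.
Only specific gravity differs between Dolomite and Sillimanite among the listed tests.

specific gravity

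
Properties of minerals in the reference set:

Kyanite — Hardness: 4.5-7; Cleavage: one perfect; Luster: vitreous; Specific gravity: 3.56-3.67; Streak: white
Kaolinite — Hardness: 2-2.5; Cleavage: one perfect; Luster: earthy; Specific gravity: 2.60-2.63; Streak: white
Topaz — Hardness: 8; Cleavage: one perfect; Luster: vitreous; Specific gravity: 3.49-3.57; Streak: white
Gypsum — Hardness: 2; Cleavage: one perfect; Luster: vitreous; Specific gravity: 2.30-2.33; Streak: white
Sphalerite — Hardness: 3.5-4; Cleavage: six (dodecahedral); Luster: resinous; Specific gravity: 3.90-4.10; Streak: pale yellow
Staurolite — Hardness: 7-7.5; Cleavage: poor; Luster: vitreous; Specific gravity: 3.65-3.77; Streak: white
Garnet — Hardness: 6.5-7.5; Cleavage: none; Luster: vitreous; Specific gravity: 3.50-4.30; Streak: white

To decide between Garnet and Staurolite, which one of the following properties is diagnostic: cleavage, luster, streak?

cleavage

Cleavage: Garnet none, Staurolite poor — these differ.
Luster: both vitreous — no difference.
Streak: both white — no difference.
Of the listed properties, cleavage is the one that separates them.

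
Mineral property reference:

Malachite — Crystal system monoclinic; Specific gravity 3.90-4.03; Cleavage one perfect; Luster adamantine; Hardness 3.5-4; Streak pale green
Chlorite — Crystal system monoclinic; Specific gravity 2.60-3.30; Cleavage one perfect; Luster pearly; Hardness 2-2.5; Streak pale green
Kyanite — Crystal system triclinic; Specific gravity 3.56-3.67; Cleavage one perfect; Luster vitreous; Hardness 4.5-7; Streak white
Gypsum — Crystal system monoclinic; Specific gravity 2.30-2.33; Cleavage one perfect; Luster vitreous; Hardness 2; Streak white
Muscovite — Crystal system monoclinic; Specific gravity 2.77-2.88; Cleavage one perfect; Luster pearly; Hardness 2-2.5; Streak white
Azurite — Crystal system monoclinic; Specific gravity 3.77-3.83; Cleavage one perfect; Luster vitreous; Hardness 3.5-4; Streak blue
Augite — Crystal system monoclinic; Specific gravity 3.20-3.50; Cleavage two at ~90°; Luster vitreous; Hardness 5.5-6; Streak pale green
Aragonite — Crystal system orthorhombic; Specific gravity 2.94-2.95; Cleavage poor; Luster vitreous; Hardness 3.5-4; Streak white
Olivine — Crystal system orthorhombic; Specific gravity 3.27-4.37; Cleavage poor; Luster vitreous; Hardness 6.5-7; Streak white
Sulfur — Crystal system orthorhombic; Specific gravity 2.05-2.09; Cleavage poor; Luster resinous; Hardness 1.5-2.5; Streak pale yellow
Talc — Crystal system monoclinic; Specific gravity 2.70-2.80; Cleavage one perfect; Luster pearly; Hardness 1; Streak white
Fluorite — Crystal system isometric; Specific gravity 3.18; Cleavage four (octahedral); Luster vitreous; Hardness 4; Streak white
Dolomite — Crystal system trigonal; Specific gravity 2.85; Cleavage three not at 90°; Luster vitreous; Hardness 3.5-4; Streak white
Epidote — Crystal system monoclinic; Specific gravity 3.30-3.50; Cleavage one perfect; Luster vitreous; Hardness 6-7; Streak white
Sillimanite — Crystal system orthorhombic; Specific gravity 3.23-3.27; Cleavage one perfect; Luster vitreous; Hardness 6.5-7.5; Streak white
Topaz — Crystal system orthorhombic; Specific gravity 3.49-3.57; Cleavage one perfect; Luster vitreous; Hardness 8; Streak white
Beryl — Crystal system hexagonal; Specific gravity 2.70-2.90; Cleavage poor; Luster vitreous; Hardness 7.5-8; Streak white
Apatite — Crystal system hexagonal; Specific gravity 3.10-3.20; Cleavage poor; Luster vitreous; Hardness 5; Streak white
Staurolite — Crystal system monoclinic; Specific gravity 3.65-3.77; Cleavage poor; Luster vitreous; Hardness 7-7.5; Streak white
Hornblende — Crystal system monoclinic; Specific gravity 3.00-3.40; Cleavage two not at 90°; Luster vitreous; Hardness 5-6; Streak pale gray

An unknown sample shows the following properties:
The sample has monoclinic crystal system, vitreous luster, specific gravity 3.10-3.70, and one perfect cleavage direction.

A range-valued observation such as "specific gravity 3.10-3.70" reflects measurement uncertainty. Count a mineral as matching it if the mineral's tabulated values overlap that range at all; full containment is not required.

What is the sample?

Monoclinic crystal system: leaves Malachite, Chlorite, Gypsum, Muscovite, Azurite, Augite, Talc, Epidote, Staurolite, Hornblende.
Vitreous luster rules out Malachite, Chlorite, Muscovite, Talc.
Specific gravity 3.10-3.70 rules out Gypsum, Azurite.
One perfect cleavage direction: only Epidote remains.
Epidote is the sole remaining match.

Epidote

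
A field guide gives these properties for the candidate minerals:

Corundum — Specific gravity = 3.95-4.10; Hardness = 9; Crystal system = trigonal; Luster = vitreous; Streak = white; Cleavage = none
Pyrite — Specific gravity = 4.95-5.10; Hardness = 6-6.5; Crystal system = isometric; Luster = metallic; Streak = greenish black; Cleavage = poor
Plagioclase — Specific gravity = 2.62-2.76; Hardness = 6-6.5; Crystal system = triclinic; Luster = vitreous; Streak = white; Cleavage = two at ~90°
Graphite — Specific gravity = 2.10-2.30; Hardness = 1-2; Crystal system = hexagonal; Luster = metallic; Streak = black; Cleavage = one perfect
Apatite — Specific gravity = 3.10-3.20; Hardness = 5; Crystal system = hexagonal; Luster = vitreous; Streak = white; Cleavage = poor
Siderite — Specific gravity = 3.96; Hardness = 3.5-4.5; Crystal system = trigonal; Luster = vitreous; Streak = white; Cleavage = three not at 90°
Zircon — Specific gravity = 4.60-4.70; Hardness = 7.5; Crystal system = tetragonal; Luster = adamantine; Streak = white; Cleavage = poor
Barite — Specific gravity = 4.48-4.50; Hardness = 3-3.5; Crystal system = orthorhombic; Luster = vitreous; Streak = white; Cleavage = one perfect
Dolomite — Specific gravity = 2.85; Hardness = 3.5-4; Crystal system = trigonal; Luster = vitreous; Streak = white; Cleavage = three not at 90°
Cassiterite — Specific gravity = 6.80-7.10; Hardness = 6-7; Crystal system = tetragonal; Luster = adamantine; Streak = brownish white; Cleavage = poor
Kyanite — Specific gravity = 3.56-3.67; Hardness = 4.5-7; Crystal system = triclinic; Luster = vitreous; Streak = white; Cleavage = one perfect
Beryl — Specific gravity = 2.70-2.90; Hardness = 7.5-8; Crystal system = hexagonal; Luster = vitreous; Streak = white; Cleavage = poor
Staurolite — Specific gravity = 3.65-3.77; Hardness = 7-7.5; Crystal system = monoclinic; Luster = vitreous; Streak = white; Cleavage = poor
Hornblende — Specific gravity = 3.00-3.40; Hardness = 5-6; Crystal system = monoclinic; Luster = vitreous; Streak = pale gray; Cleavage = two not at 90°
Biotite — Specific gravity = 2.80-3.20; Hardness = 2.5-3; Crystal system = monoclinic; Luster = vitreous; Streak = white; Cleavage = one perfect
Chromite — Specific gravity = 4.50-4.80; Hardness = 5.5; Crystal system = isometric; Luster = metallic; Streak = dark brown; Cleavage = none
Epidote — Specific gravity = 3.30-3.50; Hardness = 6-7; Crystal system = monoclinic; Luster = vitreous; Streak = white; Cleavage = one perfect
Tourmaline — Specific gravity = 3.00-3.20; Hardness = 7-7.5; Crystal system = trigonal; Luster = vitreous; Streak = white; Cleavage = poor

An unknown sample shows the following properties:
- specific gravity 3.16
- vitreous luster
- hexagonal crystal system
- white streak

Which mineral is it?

Apatite

Specific gravity 3.16 — narrows the field to Apatite, Hornblende, Biotite, Tourmaline.
Vitreous luster — all remaining candidates fit.
Hexagonal crystal system — narrows the field to Apatite.
White streak — consistent with all remaining minerals.
The only mineral consistent with every observation is Apatite.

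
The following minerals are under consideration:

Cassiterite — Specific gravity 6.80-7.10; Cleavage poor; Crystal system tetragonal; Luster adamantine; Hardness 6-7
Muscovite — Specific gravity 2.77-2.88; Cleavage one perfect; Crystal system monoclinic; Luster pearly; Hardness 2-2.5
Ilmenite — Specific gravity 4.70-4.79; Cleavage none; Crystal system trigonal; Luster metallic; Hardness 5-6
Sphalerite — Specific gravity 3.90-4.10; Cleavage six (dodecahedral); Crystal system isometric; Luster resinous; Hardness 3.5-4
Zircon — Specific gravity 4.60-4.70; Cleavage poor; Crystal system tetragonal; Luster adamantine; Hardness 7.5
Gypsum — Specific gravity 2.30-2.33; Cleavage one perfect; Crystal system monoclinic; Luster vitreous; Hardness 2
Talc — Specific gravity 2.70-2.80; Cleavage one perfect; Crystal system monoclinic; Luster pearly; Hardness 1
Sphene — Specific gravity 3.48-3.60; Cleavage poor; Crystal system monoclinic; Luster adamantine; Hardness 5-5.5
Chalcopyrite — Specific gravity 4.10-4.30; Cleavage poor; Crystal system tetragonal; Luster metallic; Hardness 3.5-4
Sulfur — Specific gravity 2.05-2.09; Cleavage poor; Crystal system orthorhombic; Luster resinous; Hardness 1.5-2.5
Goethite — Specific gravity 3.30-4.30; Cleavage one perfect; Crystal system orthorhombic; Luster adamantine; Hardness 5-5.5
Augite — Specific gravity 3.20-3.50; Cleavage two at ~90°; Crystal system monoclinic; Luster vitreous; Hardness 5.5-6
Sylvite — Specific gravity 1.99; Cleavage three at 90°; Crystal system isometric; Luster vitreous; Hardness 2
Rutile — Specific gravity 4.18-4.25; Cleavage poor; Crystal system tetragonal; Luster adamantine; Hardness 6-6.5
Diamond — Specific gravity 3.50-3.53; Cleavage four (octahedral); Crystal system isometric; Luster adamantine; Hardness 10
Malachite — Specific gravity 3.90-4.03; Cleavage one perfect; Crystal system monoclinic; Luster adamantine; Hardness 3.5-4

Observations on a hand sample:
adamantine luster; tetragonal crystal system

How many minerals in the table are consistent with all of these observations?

3

Adamantine luster: narrows the field to Cassiterite, Zircon, Sphene, Goethite, Rutile, Diamond, Malachite.
Tetragonal crystal system: only Cassiterite, Zircon, Rutile remain.
The minerals that satisfy all observations are Cassiterite, Rutile, Zircon.
That is 3 minerals.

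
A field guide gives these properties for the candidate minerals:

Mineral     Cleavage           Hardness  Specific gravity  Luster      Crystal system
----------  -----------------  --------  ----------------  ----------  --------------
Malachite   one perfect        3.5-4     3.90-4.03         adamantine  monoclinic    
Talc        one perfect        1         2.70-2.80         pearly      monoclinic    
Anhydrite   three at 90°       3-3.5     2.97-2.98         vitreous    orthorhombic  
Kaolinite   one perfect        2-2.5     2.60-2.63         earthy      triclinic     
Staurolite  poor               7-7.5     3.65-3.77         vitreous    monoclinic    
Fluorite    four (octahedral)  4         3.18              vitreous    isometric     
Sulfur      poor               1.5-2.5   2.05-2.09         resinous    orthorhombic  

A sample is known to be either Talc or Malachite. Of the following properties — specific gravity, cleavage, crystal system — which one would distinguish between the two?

specific gravity

Specific gravity: Talc 2.70-2.80, Malachite 3.90-4.03 — distinct.
Cleavage: both one perfect — shared.
Crystal system: both monoclinic — shared.
Only specific gravity differs between Talc and Malachite among the listed tests.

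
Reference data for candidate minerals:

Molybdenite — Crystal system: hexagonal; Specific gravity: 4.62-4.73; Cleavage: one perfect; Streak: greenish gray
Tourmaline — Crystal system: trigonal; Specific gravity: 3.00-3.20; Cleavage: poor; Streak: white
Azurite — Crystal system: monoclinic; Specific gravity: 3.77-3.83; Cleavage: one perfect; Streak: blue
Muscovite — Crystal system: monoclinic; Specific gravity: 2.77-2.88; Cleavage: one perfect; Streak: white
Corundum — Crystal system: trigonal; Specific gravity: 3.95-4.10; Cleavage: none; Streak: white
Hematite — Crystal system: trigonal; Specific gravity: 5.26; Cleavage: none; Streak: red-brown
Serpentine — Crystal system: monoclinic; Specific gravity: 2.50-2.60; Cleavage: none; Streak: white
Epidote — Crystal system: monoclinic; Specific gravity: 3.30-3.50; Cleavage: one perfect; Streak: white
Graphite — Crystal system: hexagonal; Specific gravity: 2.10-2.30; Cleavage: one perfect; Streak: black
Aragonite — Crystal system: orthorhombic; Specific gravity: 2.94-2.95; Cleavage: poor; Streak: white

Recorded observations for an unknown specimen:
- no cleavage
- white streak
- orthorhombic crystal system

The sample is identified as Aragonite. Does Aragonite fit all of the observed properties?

No

No cleavage — Aragonite has cleavage poor; a mismatch.
White streak — consistent with Aragonite (white streak).
Orthorhombic crystal system — consistent with Aragonite (orthorhombic system).
Cleavage alone is enough to reject Aragonite.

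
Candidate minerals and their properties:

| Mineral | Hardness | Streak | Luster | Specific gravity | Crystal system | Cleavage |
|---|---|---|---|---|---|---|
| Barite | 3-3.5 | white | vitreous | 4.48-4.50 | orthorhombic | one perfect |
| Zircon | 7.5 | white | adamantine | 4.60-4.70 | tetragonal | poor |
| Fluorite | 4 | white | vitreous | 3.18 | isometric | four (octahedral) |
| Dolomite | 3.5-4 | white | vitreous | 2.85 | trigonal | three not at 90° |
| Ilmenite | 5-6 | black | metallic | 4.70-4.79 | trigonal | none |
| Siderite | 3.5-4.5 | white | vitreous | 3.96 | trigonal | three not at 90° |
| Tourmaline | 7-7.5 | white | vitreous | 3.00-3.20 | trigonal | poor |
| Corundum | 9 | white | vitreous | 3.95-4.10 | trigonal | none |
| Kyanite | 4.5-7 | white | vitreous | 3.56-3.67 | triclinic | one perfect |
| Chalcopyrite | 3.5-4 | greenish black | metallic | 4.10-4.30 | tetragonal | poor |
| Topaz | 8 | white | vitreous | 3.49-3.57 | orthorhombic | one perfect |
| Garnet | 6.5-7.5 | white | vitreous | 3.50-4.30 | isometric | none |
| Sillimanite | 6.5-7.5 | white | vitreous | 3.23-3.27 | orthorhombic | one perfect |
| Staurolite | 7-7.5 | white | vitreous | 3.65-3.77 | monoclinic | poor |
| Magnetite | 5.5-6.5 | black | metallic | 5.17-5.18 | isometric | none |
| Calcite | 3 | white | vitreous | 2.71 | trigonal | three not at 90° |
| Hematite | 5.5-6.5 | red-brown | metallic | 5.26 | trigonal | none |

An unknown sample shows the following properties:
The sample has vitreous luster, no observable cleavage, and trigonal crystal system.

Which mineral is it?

Corundum

Vitreous luster is inconsistent with Zircon, Ilmenite, Chalcopyrite, Magnetite, Hematite.
No observable cleavage — leaves Corundum, Garnet.
Trigonal crystal system is inconsistent with Garnet.
Corundum is the sole remaining match.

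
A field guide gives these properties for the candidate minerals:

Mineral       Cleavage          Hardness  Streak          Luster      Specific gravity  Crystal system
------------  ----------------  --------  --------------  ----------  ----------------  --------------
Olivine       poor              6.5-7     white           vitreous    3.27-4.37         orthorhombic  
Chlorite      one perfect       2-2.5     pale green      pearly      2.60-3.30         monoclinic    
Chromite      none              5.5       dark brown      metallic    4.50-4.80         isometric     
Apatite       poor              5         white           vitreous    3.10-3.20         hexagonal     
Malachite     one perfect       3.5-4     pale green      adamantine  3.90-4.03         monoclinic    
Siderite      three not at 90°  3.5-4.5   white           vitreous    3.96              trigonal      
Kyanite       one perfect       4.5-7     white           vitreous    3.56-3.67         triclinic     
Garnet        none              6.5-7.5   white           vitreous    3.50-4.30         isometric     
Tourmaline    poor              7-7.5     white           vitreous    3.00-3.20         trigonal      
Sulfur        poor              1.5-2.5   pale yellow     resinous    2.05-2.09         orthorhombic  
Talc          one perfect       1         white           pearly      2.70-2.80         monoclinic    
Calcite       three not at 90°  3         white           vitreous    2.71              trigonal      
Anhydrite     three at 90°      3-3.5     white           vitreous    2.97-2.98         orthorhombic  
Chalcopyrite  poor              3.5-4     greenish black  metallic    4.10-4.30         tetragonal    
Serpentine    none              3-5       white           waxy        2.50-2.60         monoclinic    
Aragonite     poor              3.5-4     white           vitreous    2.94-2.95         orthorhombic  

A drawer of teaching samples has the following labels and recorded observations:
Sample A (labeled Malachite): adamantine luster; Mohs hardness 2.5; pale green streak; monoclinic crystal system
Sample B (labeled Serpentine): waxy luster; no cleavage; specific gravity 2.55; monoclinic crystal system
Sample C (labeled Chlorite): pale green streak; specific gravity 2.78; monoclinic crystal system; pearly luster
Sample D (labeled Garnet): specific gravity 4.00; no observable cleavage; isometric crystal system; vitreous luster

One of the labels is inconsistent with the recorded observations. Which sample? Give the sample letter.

A

Sample A: Mohs hardness 2.5 is outside the reference for Malachite (hardness 3.5-4) — mislabeled.
Sample B: nothing contradicts Serpentine.
Sample C: nothing contradicts Chlorite.
Sample D: nothing contradicts Garnet.
Sample A is the mislabeled one.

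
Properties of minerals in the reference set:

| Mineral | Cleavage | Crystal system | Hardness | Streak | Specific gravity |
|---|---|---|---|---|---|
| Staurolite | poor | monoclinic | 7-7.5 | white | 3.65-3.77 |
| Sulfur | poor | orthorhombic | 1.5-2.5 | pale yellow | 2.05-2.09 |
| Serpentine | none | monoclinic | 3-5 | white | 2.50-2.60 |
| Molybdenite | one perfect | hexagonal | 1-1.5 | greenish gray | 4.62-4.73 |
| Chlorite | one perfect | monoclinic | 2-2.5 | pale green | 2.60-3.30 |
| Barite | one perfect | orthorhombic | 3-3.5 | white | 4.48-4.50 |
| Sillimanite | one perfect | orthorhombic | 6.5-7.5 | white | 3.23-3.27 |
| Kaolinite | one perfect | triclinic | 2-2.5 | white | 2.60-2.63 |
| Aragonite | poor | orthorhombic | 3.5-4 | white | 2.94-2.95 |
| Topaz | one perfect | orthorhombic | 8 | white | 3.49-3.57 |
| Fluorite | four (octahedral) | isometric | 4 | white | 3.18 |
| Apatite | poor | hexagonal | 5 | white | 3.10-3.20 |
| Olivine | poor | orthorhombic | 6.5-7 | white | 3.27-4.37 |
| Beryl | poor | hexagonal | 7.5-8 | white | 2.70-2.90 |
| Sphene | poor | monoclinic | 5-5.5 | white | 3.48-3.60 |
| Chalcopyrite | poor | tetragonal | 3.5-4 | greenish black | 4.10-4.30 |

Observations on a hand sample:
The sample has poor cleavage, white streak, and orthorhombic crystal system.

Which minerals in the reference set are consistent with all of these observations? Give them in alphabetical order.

Aragonite, Olivine

Poor cleavage — Staurolite, Sulfur, Aragonite, Apatite, Olivine, Beryl, Sphene, Chalcopyrite remain.
White streak rules out Sulfur, Chalcopyrite.
Orthorhombic crystal system — leaves Aragonite, Olivine.
Consistent with every observation: Aragonite, Olivine.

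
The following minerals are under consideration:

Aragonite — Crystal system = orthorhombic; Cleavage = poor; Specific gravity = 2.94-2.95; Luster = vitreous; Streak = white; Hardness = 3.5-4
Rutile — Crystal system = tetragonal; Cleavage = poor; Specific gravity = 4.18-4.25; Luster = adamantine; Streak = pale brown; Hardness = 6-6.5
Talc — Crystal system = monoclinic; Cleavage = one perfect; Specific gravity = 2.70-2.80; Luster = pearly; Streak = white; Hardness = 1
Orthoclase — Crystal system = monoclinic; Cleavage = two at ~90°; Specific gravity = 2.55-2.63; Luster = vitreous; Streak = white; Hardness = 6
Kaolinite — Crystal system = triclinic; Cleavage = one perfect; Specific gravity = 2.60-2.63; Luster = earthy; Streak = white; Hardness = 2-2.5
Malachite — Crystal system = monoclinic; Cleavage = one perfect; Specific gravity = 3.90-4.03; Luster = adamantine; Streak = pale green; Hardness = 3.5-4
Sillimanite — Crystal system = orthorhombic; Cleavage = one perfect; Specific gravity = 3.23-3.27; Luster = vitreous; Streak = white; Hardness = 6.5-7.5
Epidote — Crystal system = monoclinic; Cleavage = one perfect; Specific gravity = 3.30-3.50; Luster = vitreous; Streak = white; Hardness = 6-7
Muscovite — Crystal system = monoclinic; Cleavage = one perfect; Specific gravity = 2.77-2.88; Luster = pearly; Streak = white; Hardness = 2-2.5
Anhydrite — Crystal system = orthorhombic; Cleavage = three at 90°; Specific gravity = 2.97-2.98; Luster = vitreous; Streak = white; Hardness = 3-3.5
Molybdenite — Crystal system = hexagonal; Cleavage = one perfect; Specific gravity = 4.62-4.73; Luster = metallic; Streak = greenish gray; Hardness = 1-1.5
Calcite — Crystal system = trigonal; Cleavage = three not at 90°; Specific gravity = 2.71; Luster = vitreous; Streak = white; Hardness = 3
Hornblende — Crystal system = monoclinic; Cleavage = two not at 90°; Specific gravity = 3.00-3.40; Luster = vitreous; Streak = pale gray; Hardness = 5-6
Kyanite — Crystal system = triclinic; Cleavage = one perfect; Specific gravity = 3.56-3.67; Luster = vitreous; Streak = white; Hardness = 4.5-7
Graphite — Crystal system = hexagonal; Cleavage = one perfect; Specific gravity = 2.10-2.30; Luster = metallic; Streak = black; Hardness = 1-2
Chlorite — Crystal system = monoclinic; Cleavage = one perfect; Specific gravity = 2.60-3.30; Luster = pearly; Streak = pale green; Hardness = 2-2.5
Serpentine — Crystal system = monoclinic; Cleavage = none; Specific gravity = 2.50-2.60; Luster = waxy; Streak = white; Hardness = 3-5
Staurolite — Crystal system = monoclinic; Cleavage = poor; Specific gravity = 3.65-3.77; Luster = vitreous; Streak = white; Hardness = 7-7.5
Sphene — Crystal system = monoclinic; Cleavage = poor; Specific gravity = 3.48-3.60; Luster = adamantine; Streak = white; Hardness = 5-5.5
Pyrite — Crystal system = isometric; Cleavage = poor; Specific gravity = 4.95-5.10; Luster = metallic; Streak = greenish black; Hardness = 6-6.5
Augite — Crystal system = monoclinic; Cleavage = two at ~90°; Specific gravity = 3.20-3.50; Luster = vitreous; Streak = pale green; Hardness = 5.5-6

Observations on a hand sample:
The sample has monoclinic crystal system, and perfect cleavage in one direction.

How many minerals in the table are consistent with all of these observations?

5

Monoclinic crystal system: Talc, Orthoclase, Malachite, Epidote, Muscovite, Hornblende, Chlorite, Serpentine, Staurolite, Sphene, Augite remain.
Perfect cleavage in one direction: narrows the field to Talc, Malachite, Epidote, Muscovite, Chlorite.
Remaining candidates: Chlorite, Epidote, Malachite, Muscovite, Talc.
That is 5 minerals.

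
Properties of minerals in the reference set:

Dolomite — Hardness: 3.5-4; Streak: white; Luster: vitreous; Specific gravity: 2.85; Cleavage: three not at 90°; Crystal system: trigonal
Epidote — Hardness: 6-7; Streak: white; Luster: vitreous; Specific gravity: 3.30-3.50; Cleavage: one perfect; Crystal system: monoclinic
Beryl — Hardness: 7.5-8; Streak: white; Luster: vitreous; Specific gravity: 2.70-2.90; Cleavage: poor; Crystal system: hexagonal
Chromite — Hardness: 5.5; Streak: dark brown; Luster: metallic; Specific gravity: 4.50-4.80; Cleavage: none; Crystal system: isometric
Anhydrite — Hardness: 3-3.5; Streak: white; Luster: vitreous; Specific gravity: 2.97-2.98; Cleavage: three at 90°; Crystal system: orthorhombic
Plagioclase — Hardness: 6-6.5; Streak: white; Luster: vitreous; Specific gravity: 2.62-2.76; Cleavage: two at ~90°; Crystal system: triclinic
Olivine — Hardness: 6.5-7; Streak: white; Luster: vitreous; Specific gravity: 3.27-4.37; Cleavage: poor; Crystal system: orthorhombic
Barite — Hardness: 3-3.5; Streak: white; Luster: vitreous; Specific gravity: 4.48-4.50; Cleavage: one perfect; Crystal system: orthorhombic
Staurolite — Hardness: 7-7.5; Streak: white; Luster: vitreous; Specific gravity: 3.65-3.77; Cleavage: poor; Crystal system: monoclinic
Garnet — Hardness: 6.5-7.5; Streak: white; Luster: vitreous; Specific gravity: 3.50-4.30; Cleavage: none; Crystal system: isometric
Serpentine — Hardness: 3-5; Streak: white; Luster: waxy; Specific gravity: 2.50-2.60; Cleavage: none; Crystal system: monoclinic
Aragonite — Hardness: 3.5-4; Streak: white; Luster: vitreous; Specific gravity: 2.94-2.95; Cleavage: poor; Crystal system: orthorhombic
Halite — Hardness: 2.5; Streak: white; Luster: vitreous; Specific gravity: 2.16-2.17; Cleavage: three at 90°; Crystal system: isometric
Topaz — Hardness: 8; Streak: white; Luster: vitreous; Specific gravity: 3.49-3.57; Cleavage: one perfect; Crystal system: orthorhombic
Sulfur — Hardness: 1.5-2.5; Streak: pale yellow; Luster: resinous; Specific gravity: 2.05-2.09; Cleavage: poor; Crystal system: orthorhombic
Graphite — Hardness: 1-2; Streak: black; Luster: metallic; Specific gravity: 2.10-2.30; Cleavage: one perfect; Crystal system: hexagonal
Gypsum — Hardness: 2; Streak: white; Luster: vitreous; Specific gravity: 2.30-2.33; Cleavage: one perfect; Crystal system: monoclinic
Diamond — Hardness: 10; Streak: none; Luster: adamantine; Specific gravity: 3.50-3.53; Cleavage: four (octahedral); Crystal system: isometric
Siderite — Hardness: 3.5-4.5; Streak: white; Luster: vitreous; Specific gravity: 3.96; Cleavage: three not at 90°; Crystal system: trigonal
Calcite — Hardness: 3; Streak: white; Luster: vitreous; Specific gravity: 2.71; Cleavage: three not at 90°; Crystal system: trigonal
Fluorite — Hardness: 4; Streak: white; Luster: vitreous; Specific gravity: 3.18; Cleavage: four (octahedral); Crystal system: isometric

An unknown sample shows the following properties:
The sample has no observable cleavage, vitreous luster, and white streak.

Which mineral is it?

No observable cleavage: Chromite, Garnet, Serpentine remain.
Vitreous luster: Garnet remains.
White streak: consistent with all remaining minerals.
Garnet is the sole remaining match.

Garnet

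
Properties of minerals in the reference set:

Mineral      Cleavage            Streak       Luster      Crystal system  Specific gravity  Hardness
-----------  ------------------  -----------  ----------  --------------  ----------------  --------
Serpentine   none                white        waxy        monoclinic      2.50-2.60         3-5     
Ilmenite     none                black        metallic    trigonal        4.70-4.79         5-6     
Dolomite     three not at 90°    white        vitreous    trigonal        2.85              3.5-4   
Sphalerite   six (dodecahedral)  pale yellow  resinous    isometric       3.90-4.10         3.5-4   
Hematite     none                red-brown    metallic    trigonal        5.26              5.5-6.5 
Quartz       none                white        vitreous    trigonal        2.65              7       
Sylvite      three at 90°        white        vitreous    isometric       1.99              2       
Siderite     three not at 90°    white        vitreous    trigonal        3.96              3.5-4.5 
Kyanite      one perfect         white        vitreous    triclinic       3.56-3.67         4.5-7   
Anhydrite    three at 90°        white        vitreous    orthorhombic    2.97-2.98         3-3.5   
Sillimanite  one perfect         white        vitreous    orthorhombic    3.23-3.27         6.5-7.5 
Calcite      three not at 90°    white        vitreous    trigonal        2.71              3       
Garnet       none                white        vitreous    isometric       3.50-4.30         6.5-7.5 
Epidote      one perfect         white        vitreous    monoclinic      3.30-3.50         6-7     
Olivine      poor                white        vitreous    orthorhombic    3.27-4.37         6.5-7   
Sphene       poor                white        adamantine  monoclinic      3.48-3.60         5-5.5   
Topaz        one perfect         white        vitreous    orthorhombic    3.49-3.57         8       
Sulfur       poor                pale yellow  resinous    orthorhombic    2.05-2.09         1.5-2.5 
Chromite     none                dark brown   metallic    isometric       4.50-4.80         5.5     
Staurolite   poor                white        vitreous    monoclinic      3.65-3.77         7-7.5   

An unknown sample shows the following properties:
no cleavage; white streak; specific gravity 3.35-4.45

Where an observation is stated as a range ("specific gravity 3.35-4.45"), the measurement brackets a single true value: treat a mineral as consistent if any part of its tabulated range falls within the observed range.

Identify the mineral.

Garnet

No cleavage: leaves Serpentine, Ilmenite, Hematite, Quartz, Garnet, Chromite.
White streak excludes Ilmenite, Hematite, Chromite.
Specific gravity 3.35-4.45: leaves Garnet.
Garnet is the sole remaining match.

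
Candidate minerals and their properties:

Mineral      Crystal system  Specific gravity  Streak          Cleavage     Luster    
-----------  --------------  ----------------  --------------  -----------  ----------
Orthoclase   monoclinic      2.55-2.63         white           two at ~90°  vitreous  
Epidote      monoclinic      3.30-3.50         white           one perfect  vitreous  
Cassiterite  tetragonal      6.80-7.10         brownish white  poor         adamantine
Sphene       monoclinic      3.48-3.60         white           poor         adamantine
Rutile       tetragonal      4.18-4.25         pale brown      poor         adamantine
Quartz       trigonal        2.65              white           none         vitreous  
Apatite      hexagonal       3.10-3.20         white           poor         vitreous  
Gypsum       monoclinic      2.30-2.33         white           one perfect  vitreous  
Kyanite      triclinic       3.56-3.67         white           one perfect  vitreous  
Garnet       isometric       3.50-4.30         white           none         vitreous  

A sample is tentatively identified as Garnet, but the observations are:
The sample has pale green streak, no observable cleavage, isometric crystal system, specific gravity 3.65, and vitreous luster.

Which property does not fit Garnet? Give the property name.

Pale green streak: Garnet has white streak — inconsistent.
No observable cleavage: Garnet has cleavage none — consistent.
Isometric crystal system: Garnet has isometric system — consistent.
Specific gravity 3.65: Garnet has SG 3.50-4.30 — consistent.
Vitreous luster: Garnet has vitreous luster — consistent.
Only the streak is inconsistent.

streak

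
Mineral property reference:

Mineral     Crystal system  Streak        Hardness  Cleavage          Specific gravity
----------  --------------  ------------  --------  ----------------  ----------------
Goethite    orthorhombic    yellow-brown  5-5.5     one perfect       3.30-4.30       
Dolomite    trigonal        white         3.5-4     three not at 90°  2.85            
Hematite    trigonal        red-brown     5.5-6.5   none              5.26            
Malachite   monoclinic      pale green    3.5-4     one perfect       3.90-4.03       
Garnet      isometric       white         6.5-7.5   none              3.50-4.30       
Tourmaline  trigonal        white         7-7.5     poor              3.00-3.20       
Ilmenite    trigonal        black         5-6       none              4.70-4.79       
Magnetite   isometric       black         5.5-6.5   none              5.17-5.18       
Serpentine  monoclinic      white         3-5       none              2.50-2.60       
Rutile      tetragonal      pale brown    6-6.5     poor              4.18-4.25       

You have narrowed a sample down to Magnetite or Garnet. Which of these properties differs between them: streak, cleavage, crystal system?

Streak: Magnetite black, Garnet white — these differ.
Cleavage: both none — same for both.
Crystal system: both isometric — same for both.
Streak is the diagnostic property here.

streak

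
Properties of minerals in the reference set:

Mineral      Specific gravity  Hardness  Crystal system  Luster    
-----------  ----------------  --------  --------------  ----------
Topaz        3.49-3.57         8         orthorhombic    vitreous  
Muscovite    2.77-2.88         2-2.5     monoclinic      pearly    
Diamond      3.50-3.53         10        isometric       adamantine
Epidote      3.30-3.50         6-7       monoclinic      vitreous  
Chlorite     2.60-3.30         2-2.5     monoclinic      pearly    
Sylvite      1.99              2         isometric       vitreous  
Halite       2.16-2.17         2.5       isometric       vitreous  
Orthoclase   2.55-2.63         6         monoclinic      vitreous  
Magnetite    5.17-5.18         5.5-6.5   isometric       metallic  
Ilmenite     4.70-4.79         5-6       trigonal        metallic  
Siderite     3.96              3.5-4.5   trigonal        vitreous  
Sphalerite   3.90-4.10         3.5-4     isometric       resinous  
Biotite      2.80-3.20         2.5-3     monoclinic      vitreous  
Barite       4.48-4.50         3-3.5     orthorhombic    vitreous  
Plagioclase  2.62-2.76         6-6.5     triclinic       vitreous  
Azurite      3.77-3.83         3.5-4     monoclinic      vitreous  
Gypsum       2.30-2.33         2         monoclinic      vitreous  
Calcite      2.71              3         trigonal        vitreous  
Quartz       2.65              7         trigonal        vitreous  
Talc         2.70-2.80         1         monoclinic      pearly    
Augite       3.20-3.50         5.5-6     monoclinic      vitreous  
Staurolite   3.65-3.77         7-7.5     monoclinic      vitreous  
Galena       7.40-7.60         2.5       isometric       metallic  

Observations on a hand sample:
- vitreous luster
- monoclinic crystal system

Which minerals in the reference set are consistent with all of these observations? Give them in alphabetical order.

Augite, Azurite, Biotite, Epidote, Gypsum, Orthoclase, Staurolite

Vitreous luster — only Topaz, Epidote, Sylvite, Halite, Orthoclase, Siderite, Biotite, Barite, Plagioclase, Azurite, Gypsum, Calcite, Quartz, Augite, Staurolite remain.
Monoclinic crystal system — only Epidote, Orthoclase, Biotite, Azurite, Gypsum, Augite, Staurolite remain.
The minerals that satisfy all observations are Augite, Azurite, Biotite, Epidote, Gypsum, Orthoclase, Staurolite.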